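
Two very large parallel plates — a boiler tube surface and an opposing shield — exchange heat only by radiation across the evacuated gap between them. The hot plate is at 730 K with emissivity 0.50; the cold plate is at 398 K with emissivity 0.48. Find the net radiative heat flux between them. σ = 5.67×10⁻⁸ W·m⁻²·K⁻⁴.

For two infinite grey parallel plates, q = σ(T₁⁴ − T₂⁴)/(1/ε₁ + 1/ε₂ − 1).
T₁⁴ − T₂⁴ = 2.840×10¹¹ − 2.509×10¹⁰ = 2.589×10¹¹ K⁴.
1/ε₁ + 1/ε₂ − 1 = 2.000 + 2.083 − 1 = 3.083.
q = 5.67×10⁻⁸ × 2.589×10¹¹ / 3.083.

q ≈ 4760 W/m²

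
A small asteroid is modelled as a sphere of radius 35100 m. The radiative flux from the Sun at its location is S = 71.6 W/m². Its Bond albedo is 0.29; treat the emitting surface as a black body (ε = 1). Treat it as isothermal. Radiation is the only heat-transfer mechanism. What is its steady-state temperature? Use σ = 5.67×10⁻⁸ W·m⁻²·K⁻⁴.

T ≈ 122 K

At equilibrium, absorbed power = emitted power.
Absorbing cross-section = πr² = 3.870×10⁹ m²; emitting surface = 4πr² = 1.548×10¹⁰ m² (ratio 4).
(1−a)S·A_cross = εσ·A_surf·T⁴  ⇒  T⁴ = (1−a)S/(4σ).
T⁴ = 0.710·71.6/(4·5.67×10⁻⁸) = 2.241×10⁸ K⁴.
T = (2.241×10⁸)^(1/4).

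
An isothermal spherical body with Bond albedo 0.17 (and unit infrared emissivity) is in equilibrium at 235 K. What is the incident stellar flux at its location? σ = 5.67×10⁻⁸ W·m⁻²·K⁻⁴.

(1−a)S·πr² = σ·4πr²·T⁴ ⇒ S = 4σT⁴/(1−a).
S = 4·5.67×10⁻⁸·3.050×10⁹/0.830.

S ≈ 833 W/m²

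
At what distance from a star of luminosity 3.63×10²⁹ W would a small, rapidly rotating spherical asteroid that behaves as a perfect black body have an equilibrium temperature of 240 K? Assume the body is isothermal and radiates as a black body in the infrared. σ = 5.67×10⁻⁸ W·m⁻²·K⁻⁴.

For an isothermal black-emitting sphere, (1−a)S·πr² = σ·4πr²·T⁴ ⇒ S = 4σT⁴/(1−a).
S = 4·5.67×10⁻⁸·(240)⁴/1.00 = 752.5 W/m².
Flux falls as S = L/(4πd²), so d = √(L/(4πS)) = √(3.63×10²⁹/(4π·752.5)).

d ≈ 6.20×10¹² m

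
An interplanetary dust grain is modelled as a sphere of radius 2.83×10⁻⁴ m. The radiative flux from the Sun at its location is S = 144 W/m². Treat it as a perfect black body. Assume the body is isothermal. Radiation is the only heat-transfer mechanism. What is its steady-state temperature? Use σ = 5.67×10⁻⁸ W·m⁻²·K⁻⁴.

T ≈ 159 K

At equilibrium, absorbed power = emitted power.
Absorbing cross-section = πr² = 2.516×10⁻⁷ m²; emitting surface = 4πr² = 1.006×10⁻⁶ m² (ratio 4).
S·A_cross = εσ·A_surf·T⁴  ⇒  T⁴ = S/(4σ).
T⁴ = 1.00·144/(4·5.67×10⁻⁸) = 6.349×10⁸ K⁴.
T = (6.349×10⁸)^(1/4).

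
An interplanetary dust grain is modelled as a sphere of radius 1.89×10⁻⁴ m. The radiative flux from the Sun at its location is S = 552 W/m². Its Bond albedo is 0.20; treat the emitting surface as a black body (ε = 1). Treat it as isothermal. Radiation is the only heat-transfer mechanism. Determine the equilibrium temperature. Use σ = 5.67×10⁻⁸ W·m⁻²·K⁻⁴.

At equilibrium, absorbed power = emitted power.
Absorbing cross-section = πr² = 1.122×10⁻⁷ m²; emitting surface = 4πr² = 4.489×10⁻⁷ m² (ratio 4).
(1−a)S·A_cross = εσ·A_surf·T⁴  ⇒  T⁴ = (1−a)S/(4σ).
T⁴ = 0.800·552/(4·5.67×10⁻⁸) = 1.947×10⁹ K⁴.
T = (1.947×10⁹)^(1/4).

T ≈ 210 K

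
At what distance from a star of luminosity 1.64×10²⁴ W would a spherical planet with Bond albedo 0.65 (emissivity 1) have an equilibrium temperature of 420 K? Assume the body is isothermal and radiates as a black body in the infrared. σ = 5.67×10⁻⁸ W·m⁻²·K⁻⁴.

d ≈ 2.54×10⁹ m

For an isothermal black-emitting sphere, (1−a)S·πr² = σ·4πr²·T⁴ ⇒ S = 4σT⁴/(1−a).
S = 4·5.67×10⁻⁸·(420)⁴/0.350 = 20160 W/m².
Flux falls as S = L/(4πd²), so d = √(L/(4πS)) = √(1.64×10²⁴/(4π·20160)).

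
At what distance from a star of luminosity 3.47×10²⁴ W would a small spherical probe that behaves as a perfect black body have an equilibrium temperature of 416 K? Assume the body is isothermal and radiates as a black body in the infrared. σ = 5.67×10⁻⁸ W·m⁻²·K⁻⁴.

d ≈ 6.38×10⁹ m

For an isothermal black-emitting sphere, (1−a)S·πr² = σ·4πr²·T⁴ ⇒ S = 4σT⁴/(1−a).
S = 4·5.67×10⁻⁸·(416)⁴/1.00 = 6792 W/m².
Flux falls as S = L/(4πd²), so d = √(L/(4πS)) = √(3.47×10²⁴/(4π·6792)).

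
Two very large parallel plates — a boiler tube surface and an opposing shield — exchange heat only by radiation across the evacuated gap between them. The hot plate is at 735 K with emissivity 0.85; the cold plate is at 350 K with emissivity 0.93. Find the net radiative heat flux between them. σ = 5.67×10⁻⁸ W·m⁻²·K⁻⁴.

For two infinite grey parallel plates, q = σ(T₁⁴ − T₂⁴)/(1/ε₁ + 1/ε₂ − 1).
T₁⁴ − T₂⁴ = 2.918×10¹¹ − 1.501×10¹⁰ = 2.768×10¹¹ K⁴.
1/ε₁ + 1/ε₂ − 1 = 1.176 + 1.075 − 1 = 1.252.
q = 5.67×10⁻⁸ × 2.768×10¹¹ / 1.252.

q ≈ 12500 W/m²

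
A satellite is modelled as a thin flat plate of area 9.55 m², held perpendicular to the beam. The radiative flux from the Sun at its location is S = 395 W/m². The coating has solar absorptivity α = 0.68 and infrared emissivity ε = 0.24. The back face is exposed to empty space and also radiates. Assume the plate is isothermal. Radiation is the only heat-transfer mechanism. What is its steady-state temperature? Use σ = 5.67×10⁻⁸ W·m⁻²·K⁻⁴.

At equilibrium, absorbed power = emitted power.
Absorbing cross-section = A = 9.550 m²; emitting surface = 2A = 19.10 m² (ratio 2).
αS·A_cross = εσ·A_surf·T⁴  ⇒  T⁴ = αS/(ε·2σ).
T⁴ = 0.680·395/(0.24·2·5.67×10⁻⁸) = 9.869×10⁹ K⁴.
T = (9.869×10⁹)^(1/4).

T ≈ 315 K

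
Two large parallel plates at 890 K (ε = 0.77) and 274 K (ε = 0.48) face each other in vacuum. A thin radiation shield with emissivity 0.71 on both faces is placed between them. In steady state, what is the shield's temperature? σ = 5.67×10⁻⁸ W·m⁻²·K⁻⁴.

T_s ≈ 782 K

In steady state the net flux on the hot side equals that on the cold side.
σ(T₁⁴−T_s⁴)/D₁ = σ(T_s⁴−T₂⁴)/D₂, with D₁ = 1/ε₁+1/ε_s−1 = 1.707, D₂ = 1/ε_s+1/ε₂−1 = 2.492.
Solve for T_s⁴: T_s⁴ = (D₂·T₁⁴ + D₁·T₂⁴)/(D₁+D₂) = 3.746×10¹¹ K⁴.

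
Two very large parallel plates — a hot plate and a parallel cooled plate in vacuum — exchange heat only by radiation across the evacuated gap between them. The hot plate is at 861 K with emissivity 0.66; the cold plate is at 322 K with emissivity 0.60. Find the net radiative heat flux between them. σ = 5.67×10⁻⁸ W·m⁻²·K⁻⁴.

For two infinite grey parallel plates, q = σ(T₁⁴ − T₂⁴)/(1/ε₁ + 1/ε₂ − 1).
T₁⁴ − T₂⁴ = 5.496×10¹¹ − 1.075×10¹⁰ = 5.388×10¹¹ K⁴.
1/ε₁ + 1/ε₂ − 1 = 1.515 + 1.667 − 1 = 2.182.
q = 5.67×10⁻⁸ × 5.388×10¹¹ / 2.182.

q ≈ 14000 W/m²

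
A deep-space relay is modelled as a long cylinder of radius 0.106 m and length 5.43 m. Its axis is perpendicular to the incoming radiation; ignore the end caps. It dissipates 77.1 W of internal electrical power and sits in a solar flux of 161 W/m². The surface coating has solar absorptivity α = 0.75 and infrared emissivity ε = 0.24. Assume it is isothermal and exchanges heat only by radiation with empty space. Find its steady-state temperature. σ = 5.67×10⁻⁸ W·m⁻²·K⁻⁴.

T ≈ 257 K

At steady state, absorbed solar power + internal power = radiated power.
Absorbed: α·S·A_cross = 0.75·161·1.151 = 139.0 W (cross-section 2rL).
Total input = 139.0 + 77.1 = 216.1 W.
Radiated: εσ·A_surf·T⁴ with A_surf = 2πrL = 3.616 m².
T⁴ = 216.1/(0.24·5.67×10⁻⁸·3.616) = 4.391×10⁹ K⁴.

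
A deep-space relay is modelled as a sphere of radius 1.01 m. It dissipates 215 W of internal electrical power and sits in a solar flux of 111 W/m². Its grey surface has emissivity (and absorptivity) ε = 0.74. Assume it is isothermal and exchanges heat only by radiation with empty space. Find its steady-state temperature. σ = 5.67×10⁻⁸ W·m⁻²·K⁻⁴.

T ≈ 173 K

At steady state, absorbed solar power + internal power = radiated power.
Absorbed: α·S·A_cross = 0.74·111·3.205 = 263.2 W (cross-section πr²).
Total input = 263.2 + 215 = 478.2 W.
Radiated: εσ·A_surf·T⁴ with A_surf = 4πr² = 12.82 m².
T⁴ = 478.2/(0.74·5.67×10⁻⁸·12.82) = 8.892×10⁸ K⁴.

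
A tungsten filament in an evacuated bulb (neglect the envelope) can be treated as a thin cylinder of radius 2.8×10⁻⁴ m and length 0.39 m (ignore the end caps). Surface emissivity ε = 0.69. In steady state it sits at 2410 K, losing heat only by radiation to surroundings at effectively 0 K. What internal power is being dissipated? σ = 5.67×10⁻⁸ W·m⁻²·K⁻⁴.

Steady state: P = εσA T⁴.
A = 2πrL = 6.861×10⁻⁴ m²; T⁴ = (2410)⁴ = 3.373×10¹³ K⁴.
P = 0.69 × 5.67×10⁻⁸ × 6.861×10⁻⁴ × 3.373×10¹³.

P ≈ 906 W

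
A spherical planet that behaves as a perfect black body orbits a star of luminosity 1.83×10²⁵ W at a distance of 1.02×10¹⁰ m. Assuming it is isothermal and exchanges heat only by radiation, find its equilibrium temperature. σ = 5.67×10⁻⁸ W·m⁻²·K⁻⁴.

T ≈ 498 K

First find the stellar flux at distance d: S = L/(4πd²) = 1.83×10²⁵/(4π·(1.02×10¹⁰)²) = 14000 W/m².
For an isothermal sphere, absorbed (1−a)S·πr² = emitted σ·4πr²·T⁴, so T⁴ = (1−a)S/(4σ).
T⁴ = 1.00·14000/(4·5.67×10⁻⁸) = 6.172×10¹⁰ K⁴.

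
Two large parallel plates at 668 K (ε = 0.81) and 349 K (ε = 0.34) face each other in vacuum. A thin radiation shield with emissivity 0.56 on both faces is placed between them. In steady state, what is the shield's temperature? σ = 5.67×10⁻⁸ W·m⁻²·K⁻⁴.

T_s ≈ 605 K

In steady state the net flux on the hot side equals that on the cold side.
σ(T₁⁴−T_s⁴)/D₁ = σ(T_s⁴−T₂⁴)/D₂, with D₁ = 1/ε₁+1/ε_s−1 = 2.020, D₂ = 1/ε_s+1/ε₂−1 = 3.727.
Solve for T_s⁴: T_s⁴ = (D₂·T₁⁴ + D₁·T₂⁴)/(D₁+D₂) = 1.343×10¹¹ K⁴.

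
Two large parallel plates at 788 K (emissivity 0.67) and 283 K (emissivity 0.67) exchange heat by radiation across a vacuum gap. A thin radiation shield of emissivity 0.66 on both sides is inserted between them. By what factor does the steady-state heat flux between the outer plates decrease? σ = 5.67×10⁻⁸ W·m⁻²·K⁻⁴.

Without shield: q₀ = σΔ(T⁴)/(1/ε₁+1/ε₂−1) with denominator 1.985.
With shield the two gaps are in series; the resistances add: (1/ε₁+1/ε_s−1)+(1/ε_s+1/ε₂−1) = 2.008+2.008 = 4.015.
Heat-flux ratio q₀/q = 4.015/1.985.

factor ≈ 2.02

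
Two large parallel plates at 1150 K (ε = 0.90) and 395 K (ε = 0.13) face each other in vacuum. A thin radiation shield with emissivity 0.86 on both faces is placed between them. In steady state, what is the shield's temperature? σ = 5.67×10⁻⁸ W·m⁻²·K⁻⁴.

In steady state the net flux on the hot side equals that on the cold side.
σ(T₁⁴−T_s⁴)/D₁ = σ(T_s⁴−T₂⁴)/D₂, with D₁ = 1/ε₁+1/ε_s−1 = 1.274, D₂ = 1/ε_s+1/ε₂−1 = 7.855.
Solve for T_s⁴: T_s⁴ = (D₂·T₁⁴ + D₁·T₂⁴)/(D₁+D₂) = 1.508×10¹² K⁴.

T_s ≈ 1110 K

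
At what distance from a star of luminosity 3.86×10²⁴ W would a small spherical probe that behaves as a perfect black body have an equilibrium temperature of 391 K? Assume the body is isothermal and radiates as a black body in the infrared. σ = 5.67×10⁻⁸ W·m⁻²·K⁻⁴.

d ≈ 7.61×10⁹ m

For an isothermal black-emitting sphere, (1−a)S·πr² = σ·4πr²·T⁴ ⇒ S = 4σT⁴/(1−a).
S = 4·5.67×10⁻⁸·(391)⁴/1.00 = 5301 W/m².
Flux falls as S = L/(4πd²), so d = √(L/(4πS)) = √(3.86×10²⁴/(4π·5301)).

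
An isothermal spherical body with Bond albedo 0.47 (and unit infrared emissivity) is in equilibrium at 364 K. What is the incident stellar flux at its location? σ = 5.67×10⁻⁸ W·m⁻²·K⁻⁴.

S ≈ 7510 W/m²

(1−a)S·πr² = σ·4πr²·T⁴ ⇒ S = 4σT⁴/(1−a).
S = 4·5.67×10⁻⁸·1.756×10¹⁰/0.530.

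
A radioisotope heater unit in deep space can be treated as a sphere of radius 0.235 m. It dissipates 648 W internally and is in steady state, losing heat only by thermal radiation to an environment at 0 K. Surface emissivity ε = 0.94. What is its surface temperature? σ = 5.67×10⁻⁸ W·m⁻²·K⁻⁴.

T ≈ 364 K

Steady state: internal power = radiated power, P = εσA T⁴.
Radiating area A = 4πr² = 0.6940 m².
T⁴ = P/(εσA) = 648/(0.94·5.67×10⁻⁸·0.6940) = 1.752×10¹⁰ K⁴.
T = (1.752×10¹⁰)^(1/4).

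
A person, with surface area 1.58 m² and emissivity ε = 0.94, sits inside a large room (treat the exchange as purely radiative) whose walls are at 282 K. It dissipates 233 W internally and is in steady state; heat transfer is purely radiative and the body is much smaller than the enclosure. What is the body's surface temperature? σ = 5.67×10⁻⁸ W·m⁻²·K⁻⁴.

T ≈ 309 K

For a small grey body in a large enclosure, net radiated power = εσA(T⁴ − T_w⁴).
Steady state: P = εσA(T⁴ − T_w⁴) with A = 1.58 m².
T⁴ = P/(εσA) + T_w⁴ = 233/(0.94·5.67×10⁻⁸·1.580) + (282)⁴
    = 2.767×10⁹ + 6.324×10⁹ = 9.091×10⁹ K⁴.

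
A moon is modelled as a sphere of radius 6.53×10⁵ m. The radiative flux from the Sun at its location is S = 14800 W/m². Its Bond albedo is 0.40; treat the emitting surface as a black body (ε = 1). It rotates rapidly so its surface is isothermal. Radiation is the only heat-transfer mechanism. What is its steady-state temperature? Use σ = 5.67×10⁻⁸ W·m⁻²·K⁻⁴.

T ≈ 445 K

At equilibrium, absorbed power = emitted power.
Absorbing cross-section = πr² = 1.340×10¹² m²; emitting surface = 4πr² = 5.358×10¹² m² (ratio 4).
(1−a)S·A_cross = εσ·A_surf·T⁴  ⇒  T⁴ = (1−a)S/(4σ).
T⁴ = 0.600·14800/(4·5.67×10⁻⁸) = 3.915×10¹⁰ K⁴.
T = (3.915×10¹⁰)^(1/4).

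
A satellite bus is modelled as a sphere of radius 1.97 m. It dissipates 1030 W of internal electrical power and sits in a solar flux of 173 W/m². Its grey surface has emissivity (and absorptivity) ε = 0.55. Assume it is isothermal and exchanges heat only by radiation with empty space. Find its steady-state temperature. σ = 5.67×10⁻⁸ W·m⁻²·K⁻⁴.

T ≈ 195 K

At steady state, absorbed solar power + internal power = radiated power.
Absorbed: α·S·A_cross = 0.55·173·12.19 = 1160 W (cross-section πr²).
Total input = 1160 + 1030 = 2190 W.
Radiated: εσ·A_surf·T⁴ with A_surf = 4πr² = 48.77 m².
T⁴ = 2190/(0.55·5.67×10⁻⁸·48.77) = 1.440×10⁹ K⁴.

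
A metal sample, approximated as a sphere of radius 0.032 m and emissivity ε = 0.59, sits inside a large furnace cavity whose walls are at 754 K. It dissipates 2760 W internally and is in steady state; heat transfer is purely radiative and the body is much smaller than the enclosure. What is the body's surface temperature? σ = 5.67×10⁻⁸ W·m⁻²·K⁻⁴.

For a small grey body in a large enclosure, net radiated power = εσA(T⁴ − T_w⁴).
Steady state: P = εσA(T⁴ − T_w⁴) with A = 4πr² = 0.01287 m².
T⁴ = P/(εσA) + T_w⁴ = 2760/(0.59·5.67×10⁻⁸·0.01287) + (754)⁴
    = 6.412×10¹² + 3.232×10¹¹ = 6.735×10¹² K⁴.

T ≈ 1610 K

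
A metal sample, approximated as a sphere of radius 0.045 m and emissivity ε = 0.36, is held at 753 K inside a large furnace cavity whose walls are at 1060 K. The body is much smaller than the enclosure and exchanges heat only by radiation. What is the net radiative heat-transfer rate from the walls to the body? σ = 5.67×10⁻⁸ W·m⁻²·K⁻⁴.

For a small grey body in a large enclosure: P_net = εσA(T_body⁴ − T_wall⁴).
A = 4πr² = 0.02545 m²; T_body⁴ − T_wall⁴ = 3.215×10¹¹ − 1.262×10¹² = -9.410×10¹¹ K⁴.
|P_net| = 0.36·5.67×10⁻⁸·0.02545·9.410×10¹¹.

P_net ≈ 489 W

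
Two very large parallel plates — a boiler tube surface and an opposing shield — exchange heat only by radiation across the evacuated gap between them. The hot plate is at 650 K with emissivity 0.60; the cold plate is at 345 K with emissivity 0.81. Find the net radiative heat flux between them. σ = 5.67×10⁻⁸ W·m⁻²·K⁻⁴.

q ≈ 4900 W/m²

For two infinite grey parallel plates, q = σ(T₁⁴ − T₂⁴)/(1/ε₁ + 1/ε₂ − 1).
T₁⁴ − T₂⁴ = 1.785×10¹¹ − 1.417×10¹⁰ = 1.643×10¹¹ K⁴.
1/ε₁ + 1/ε₂ − 1 = 1.667 + 1.235 − 1 = 1.901.
q = 5.67×10⁻⁸ × 1.643×10¹¹ / 1.901.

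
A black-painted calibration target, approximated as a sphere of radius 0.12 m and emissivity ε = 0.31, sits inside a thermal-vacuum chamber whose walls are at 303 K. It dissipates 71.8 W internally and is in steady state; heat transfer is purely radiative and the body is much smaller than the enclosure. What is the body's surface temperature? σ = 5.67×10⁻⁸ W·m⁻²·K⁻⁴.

T ≈ 420 K

For a small grey body in a large enclosure, net radiated power = εσA(T⁴ − T_w⁴).
Steady state: P = εσA(T⁴ − T_w⁴) with A = 4πr² = 0.1810 m².
T⁴ = P/(εσA) + T_w⁴ = 71.8/(0.31·5.67×10⁻⁸·0.1810) + (303)⁴
    = 2.257×10¹⁰ + 8.429×10⁹ = 3.100×10¹⁰ K⁴.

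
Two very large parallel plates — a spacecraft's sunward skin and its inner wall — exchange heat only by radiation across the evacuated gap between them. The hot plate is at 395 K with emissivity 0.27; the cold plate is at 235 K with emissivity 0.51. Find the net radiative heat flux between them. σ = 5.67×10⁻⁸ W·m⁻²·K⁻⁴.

q ≈ 259 W/m²

For two infinite grey parallel plates, q = σ(T₁⁴ − T₂⁴)/(1/ε₁ + 1/ε₂ − 1).
T₁⁴ − T₂⁴ = 2.434×10¹⁰ − 3.050×10⁹ = 2.129×10¹⁰ K⁴.
1/ε₁ + 1/ε₂ − 1 = 3.704 + 1.961 − 1 = 4.664.
q = 5.67×10⁻⁸ × 2.129×10¹⁰ / 4.664.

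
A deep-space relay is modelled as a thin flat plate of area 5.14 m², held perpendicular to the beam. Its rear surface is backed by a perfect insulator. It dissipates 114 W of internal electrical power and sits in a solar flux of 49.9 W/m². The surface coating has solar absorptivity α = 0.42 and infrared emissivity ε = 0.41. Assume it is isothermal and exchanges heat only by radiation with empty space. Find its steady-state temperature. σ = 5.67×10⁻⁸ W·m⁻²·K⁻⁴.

At steady state, absorbed solar power + internal power = radiated power.
Absorbed: α·S·A_cross = 0.42·49.9·5.140 = 107.7 W (cross-section A).
Total input = 107.7 + 114 = 221.7 W.
Radiated: εσ·A_surf·T⁴ with A_surf = A = 5.140 m².
T⁴ = 221.7/(0.41·5.67×10⁻⁸·5.140) = 1.856×10⁹ K⁴.

T ≈ 208 K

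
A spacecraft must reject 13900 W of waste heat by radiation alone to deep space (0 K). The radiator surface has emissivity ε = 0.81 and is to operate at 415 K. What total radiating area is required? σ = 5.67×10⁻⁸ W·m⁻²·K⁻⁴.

A ≈ 10.2 m²

P = εσA T⁴ ⇒ A = P/(εσT⁴).
T⁴ = 2.966×10¹⁰ K⁴.
A = 13900/(0.81 × 5.67×10⁻⁸ × 2.966×10¹⁰).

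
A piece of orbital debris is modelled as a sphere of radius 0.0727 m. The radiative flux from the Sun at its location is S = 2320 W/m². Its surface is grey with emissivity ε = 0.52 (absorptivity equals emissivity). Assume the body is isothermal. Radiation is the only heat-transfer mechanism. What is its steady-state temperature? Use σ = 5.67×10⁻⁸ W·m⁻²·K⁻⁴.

At equilibrium, absorbed power = emitted power.
Absorbing cross-section = πr² = 0.01660 m²; emitting surface = 4πr² = 0.06642 m² (ratio 4).
εS·A_cross = εσ·A_surf·T⁴  ⇒  T⁴ = S/(4σ)   (ε cancels).
T⁴ = 2320/(4·5.67×10⁻⁸) = 1.023×10¹⁰ K⁴.
T = (1.023×10¹⁰)^(1/4).

T ≈ 318 K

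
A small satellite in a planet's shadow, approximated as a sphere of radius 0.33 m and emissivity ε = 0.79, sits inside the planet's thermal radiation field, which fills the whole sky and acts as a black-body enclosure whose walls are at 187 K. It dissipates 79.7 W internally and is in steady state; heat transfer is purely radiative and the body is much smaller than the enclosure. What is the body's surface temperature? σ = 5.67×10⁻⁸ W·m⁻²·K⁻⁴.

For a small grey body in a large enclosure, net radiated power = εσA(T⁴ − T_w⁴).
Steady state: P = εσA(T⁴ − T_w⁴) with A = 4πr² = 1.368 m².
T⁴ = P/(εσA) + T_w⁴ = 79.7/(0.79·5.67×10⁻⁸·1.368) + (187)⁴
    = 1.300×10⁹ + 1.223×10⁹ = 2.523×10⁹ K⁴.

T ≈ 224 K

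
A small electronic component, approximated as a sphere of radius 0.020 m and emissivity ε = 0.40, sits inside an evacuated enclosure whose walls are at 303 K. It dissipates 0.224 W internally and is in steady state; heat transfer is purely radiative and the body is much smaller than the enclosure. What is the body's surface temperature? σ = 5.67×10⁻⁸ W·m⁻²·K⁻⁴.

T ≈ 319 K

For a small grey body in a large enclosure, net radiated power = εσA(T⁴ − T_w⁴).
Steady state: P = εσA(T⁴ − T_w⁴) with A = 4πr² = 0.005027 m².
T⁴ = P/(εσA) + T_w⁴ = 0.224/(0.40·5.67×10⁻⁸·0.005027) + (303)⁴
    = 1.965×10⁹ + 8.429×10⁹ = 1.039×10¹⁰ K⁴.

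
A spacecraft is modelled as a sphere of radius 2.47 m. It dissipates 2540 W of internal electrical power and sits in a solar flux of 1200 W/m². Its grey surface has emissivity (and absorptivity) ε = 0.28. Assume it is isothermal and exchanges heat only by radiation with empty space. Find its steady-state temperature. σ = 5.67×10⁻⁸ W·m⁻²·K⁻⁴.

At steady state, absorbed solar power + internal power = radiated power.
Absorbed: α·S·A_cross = 0.28·1200·19.17 = 6440 W (cross-section πr²).
Total input = 6440 + 2540 = 8980 W.
Radiated: εσ·A_surf·T⁴ with A_surf = 4πr² = 76.67 m².
T⁴ = 8980/(0.28·5.67×10⁻⁸·76.67) = 7.378×10⁹ K⁴.

T ≈ 293 K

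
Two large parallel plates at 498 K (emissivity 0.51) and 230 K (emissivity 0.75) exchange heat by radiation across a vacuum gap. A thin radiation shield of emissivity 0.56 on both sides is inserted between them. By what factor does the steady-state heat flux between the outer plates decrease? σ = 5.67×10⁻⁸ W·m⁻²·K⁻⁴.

factor ≈ 2.12

Without shield: q₀ = σΔ(T⁴)/(1/ε₁+1/ε₂−1) with denominator 2.294.
With shield the two gaps are in series; the resistances add: (1/ε₁+1/ε_s−1)+(1/ε_s+1/ε₂−1) = 2.746+2.119 = 4.866.
Heat-flux ratio q₀/q = 4.866/2.294.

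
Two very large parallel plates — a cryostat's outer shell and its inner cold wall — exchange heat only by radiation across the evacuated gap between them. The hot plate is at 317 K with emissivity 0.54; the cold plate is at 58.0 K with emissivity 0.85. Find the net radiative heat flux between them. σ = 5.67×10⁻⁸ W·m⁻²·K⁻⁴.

For two infinite grey parallel plates, q = σ(T₁⁴ − T₂⁴)/(1/ε₁ + 1/ε₂ − 1).
T₁⁴ − T₂⁴ = 1.010×10¹⁰ − 1.132×10⁷ = 1.009×10¹⁰ K⁴.
1/ε₁ + 1/ε₂ − 1 = 1.852 + 1.176 − 1 = 2.028.
q = 5.67×10⁻⁸ × 1.009×10¹⁰ / 2.028.

q ≈ 282 W/m²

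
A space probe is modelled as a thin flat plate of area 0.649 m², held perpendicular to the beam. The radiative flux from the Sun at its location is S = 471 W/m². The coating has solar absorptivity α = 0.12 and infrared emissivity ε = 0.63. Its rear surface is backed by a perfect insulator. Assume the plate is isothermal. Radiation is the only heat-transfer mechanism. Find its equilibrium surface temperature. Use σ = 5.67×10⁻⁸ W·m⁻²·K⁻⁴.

At equilibrium, absorbed power = emitted power.
Absorbing cross-section = A = 0.6490 m²; emitting surface = A = 0.6490 m² (ratio 1).
αS·A_cross = εσ·A_surf·T⁴  ⇒  T⁴ = αS/(ε·1σ).
T⁴ = 0.120·471/(0.63·1·5.67×10⁻⁸) = 1.582×10⁹ K⁴.
T = (1.582×10⁹)^(1/4).

T ≈ 199 K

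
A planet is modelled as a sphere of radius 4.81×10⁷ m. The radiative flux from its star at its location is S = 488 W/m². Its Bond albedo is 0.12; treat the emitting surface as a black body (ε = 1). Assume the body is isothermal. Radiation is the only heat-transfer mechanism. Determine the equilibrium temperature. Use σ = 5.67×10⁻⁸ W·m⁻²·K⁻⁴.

T ≈ 209 K

At equilibrium, absorbed power = emitted power.
Absorbing cross-section = πr² = 7.268×10¹⁵ m²; emitting surface = 4πr² = 2.907×10¹⁶ m² (ratio 4).
(1−a)S·A_cross = εσ·A_surf·T⁴  ⇒  T⁴ = (1−a)S/(4σ).
T⁴ = 0.880·488/(4·5.67×10⁻⁸) = 1.893×10⁹ K⁴.
T = (1.893×10⁹)^(1/4).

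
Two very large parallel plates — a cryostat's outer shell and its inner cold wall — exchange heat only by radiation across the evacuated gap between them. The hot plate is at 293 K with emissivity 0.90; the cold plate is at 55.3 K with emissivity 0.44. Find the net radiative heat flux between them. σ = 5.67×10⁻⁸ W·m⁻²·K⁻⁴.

q ≈ 175 W/m²

For two infinite grey parallel plates, q = σ(T₁⁴ − T₂⁴)/(1/ε₁ + 1/ε₂ − 1).
T₁⁴ − T₂⁴ = 7.370×10⁹ − 9.352×10⁶ = 7.361×10⁹ K⁴.
1/ε₁ + 1/ε₂ − 1 = 1.111 + 2.273 − 1 = 2.384.
q = 5.67×10⁻⁸ × 7.361×10⁹ / 2.384.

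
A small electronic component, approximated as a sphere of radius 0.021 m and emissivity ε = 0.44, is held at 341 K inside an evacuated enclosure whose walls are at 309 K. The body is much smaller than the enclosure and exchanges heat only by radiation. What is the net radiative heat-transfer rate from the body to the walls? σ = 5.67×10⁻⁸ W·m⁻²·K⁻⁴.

For a small grey body in a large enclosure: P_net = εσA(T_body⁴ − T_wall⁴).
A = 4πr² = 0.005542 m²; T_body⁴ − T_wall⁴ = 1.352×10¹⁰ − 9.117×10⁹ = 4.405×10⁹ K⁴.
|P_net| = 0.44·5.67×10⁻⁸·0.005542·4.405×10⁹.

P_net ≈ 0.609 W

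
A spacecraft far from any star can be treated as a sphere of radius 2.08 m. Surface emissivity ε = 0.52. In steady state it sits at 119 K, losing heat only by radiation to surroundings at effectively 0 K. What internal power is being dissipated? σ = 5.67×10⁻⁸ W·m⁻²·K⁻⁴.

P ≈ 321 W

Steady state: P = εσA T⁴.
A = 4πr² = 54.37 m²; T⁴ = (119)⁴ = 2.005×10⁸ K⁴.
P = 0.52 × 5.67×10⁻⁸ × 54.37 × 2.005×10⁸.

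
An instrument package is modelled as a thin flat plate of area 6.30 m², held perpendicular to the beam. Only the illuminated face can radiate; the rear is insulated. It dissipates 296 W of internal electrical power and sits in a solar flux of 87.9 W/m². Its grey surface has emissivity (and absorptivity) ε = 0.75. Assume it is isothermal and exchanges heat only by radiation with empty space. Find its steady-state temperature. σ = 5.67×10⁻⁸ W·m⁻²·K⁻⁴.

At steady state, absorbed solar power + internal power = radiated power.
Absorbed: α·S·A_cross = 0.75·87.9·6.300 = 415.3 W (cross-section A).
Total input = 415.3 + 296 = 711.3 W.
Radiated: εσ·A_surf·T⁴ with A_surf = A = 6.300 m².
T⁴ = 711.3/(0.75·5.67×10⁻⁸·6.300) = 2.655×10⁹ K⁴.

T ≈ 227 K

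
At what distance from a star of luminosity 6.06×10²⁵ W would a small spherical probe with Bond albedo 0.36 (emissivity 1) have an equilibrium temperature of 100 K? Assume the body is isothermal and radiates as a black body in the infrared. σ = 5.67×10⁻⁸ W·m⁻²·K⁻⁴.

For an isothermal black-emitting sphere, (1−a)S·πr² = σ·4πr²·T⁴ ⇒ S = 4σT⁴/(1−a).
S = 4·5.67×10⁻⁸·(100)⁴/0.640 = 35.44 W/m².
Flux falls as S = L/(4πd²), so d = √(L/(4πS)) = √(6.06×10²⁵/(4π·35.44)).

d ≈ 3.69×10¹¹ m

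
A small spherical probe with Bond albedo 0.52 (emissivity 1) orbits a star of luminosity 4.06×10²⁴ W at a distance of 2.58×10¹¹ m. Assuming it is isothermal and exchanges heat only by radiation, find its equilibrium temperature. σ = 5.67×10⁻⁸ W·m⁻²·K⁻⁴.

T ≈ 56.6 K

First find the stellar flux at distance d: S = L/(4πd²) = 4.06×10²⁴/(4π·(2.58×10¹¹)²) = 4.854 W/m².
For an isothermal sphere, absorbed (1−a)S·πr² = emitted σ·4πr²·T⁴, so T⁴ = (1−a)S/(4σ).
T⁴ = 0.480·4.854/(4·5.67×10⁻⁸) = 1.027×10⁷ K⁴.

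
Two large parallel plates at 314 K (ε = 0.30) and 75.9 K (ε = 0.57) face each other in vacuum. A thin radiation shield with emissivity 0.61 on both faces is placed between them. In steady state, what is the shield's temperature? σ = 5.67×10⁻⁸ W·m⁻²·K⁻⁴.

T_s ≈ 246 K

In steady state the net flux on the hot side equals that on the cold side.
σ(T₁⁴−T_s⁴)/D₁ = σ(T_s⁴−T₂⁴)/D₂, with D₁ = 1/ε₁+1/ε_s−1 = 3.973, D₂ = 1/ε_s+1/ε₂−1 = 2.394.
Solve for T_s⁴: T_s⁴ = (D₂·T₁⁴ + D₁·T₂⁴)/(D₁+D₂) = 3.676×10⁹ K⁴.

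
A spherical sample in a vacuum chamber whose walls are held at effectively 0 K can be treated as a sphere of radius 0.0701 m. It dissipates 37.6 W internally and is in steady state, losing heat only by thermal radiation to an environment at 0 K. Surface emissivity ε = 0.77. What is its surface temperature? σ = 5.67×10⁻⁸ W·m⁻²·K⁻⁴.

Steady state: internal power = radiated power, P = εσA T⁴.
Radiating area A = 4πr² = 0.06175 m².
T⁴ = P/(εσA) = 37.6/(0.77·5.67×10⁻⁸·0.06175) = 1.395×10¹⁰ K⁴.
T = (1.395×10¹⁰)^(1/4).

T ≈ 344 K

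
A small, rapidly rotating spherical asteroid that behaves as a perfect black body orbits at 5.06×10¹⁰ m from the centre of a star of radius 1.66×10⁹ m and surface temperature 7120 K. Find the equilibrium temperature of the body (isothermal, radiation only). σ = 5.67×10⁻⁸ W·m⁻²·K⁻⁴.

The star's surface emits σT_*⁴; at distance d the flux is S = σT_*⁴(R_*/d)².
S = 5.67×10⁻⁸·(7120)⁴·(1.66×10⁹/5.06×10¹⁰)² = 1.568×10⁵ W/m².
For an isothermal sphere T⁴ = (1−a)S/(4σ) = 6.915×10¹¹ K⁴.

T ≈ 912 K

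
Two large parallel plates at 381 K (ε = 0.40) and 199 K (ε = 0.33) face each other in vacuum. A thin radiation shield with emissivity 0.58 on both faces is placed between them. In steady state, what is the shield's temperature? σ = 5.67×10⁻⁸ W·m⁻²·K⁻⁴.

T_s ≈ 331 K

In steady state the net flux on the hot side equals that on the cold side.
σ(T₁⁴−T_s⁴)/D₁ = σ(T_s⁴−T₂⁴)/D₂, with D₁ = 1/ε₁+1/ε_s−1 = 3.224, D₂ = 1/ε_s+1/ε₂−1 = 3.754.
Solve for T_s⁴: T_s⁴ = (D₂·T₁⁴ + D₁·T₂⁴)/(D₁+D₂) = 1.206×10¹⁰ K⁴.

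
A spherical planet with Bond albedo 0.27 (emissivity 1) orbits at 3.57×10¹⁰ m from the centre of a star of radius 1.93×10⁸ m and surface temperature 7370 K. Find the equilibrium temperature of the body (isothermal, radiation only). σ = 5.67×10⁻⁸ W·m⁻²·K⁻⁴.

The star's surface emits σT_*⁴; at distance d the flux is S = σT_*⁴(R_*/d)².
S = 5.67×10⁻⁸·(7370)⁴·(1.93×10⁸/3.57×10¹⁰)² = 4889 W/m².
For an isothermal sphere T⁴ = (1−a)S/(4σ) = 1.574×10¹⁰ K⁴.

T ≈ 354 K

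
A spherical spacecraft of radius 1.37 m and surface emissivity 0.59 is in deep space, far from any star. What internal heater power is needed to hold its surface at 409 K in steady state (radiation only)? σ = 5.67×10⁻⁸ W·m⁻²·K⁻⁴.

P = εσ·4πr²·T⁴.
4πr² = 23.59 m²; T⁴ = 2.798×10¹⁰ K⁴.
P = 0.59·5.67×10⁻⁸·23.59·2.798×10¹⁰.

P ≈ 22100 W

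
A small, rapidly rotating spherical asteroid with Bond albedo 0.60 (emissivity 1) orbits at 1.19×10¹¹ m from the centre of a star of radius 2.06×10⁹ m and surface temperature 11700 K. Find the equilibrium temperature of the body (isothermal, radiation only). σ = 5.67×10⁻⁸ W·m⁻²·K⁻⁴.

The star's surface emits σT_*⁴; at distance d the flux is S = σT_*⁴(R_*/d)².
S = 5.67×10⁻⁸·(11700)⁴·(2.06×10⁹/1.19×10¹¹)² = 3.184×10⁵ W/m².
For an isothermal sphere T⁴ = (1−a)S/(4σ) = 5.615×10¹¹ K⁴.

T ≈ 866 K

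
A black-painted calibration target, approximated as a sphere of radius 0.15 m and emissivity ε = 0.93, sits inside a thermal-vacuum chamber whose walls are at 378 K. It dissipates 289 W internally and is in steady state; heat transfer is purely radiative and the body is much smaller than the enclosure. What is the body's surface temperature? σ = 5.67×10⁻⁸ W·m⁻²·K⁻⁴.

For a small grey body in a large enclosure, net radiated power = εσA(T⁴ − T_w⁴).
Steady state: P = εσA(T⁴ − T_w⁴) with A = 4πr² = 0.2827 m².
T⁴ = P/(εσA) + T_w⁴ = 289/(0.93·5.67×10⁻⁸·0.2827) + (378)⁴
    = 1.938×10¹⁰ + 2.042×10¹⁰ = 3.980×10¹⁰ K⁴.

T ≈ 447 K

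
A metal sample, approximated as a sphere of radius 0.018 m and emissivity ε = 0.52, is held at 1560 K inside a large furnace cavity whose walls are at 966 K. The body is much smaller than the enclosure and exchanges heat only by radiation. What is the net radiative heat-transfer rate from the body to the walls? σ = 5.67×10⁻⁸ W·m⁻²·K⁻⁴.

P_net ≈ 606 W

For a small grey body in a large enclosure: P_net = εσA(T_body⁴ − T_wall⁴).
A = 4πr² = 0.004072 m²; T_body⁴ − T_wall⁴ = 5.922×10¹² − 8.708×10¹¹ = 5.052×10¹² K⁴.
|P_net| = 0.52·5.67×10⁻⁸·0.004072·5.052×10¹².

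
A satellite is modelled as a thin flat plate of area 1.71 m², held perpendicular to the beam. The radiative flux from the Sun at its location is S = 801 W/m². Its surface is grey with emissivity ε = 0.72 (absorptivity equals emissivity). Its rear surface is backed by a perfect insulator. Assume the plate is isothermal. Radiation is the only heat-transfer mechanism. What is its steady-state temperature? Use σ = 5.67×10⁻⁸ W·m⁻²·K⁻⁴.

T ≈ 345 K

At equilibrium, absorbed power = emitted power.
Absorbing cross-section = A = 1.710 m²; emitting surface = A = 1.710 m² (ratio 1).
εS·A_cross = εσ·A_surf·T⁴  ⇒  T⁴ = S/(1σ)   (ε cancels).
T⁴ = 801/(1·5.67×10⁻⁸) = 1.413×10¹⁰ K⁴.
T = (1.413×10¹⁰)^(1/4).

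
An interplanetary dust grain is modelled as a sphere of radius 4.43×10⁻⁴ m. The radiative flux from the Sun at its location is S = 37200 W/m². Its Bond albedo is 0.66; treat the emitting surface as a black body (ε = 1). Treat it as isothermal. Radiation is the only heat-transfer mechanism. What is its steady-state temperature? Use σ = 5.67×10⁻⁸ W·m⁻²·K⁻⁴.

At equilibrium, absorbed power = emitted power.
Absorbing cross-section = πr² = 6.165×10⁻⁷ m²; emitting surface = 4πr² = 2.466×10⁻⁶ m² (ratio 4).
(1−a)S·A_cross = εσ·A_surf·T⁴  ⇒  T⁴ = (1−a)S/(4σ).
T⁴ = 0.340·37200/(4·5.67×10⁻⁸) = 5.577×10¹⁰ K⁴.
T = (5.577×10¹⁰)^(1/4).

T ≈ 486 K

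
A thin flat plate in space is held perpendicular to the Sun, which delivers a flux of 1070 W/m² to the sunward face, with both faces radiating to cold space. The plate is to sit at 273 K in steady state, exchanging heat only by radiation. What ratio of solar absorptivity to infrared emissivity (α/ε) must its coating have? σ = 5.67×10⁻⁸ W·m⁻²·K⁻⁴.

Balance: αS·A = εσ·2A·T⁴ ⇒ α/ε = 2σT⁴/S.
α/ε = 2·5.67×10⁻⁸·(273)⁴/1070 = 2·5.67×10⁻⁸·5.555×10⁹/1070.

α/ε ≈ 0.589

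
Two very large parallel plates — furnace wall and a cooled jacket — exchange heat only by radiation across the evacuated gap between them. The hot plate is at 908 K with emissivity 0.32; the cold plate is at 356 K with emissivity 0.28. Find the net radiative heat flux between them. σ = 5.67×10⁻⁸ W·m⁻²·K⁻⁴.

For two infinite grey parallel plates, q = σ(T₁⁴ − T₂⁴)/(1/ε₁ + 1/ε₂ − 1).
T₁⁴ − T₂⁴ = 6.797×10¹¹ − 1.606×10¹⁰ = 6.637×10¹¹ K⁴.
1/ε₁ + 1/ε₂ − 1 = 3.125 + 3.571 − 1 = 5.696.
q = 5.67×10⁻⁸ × 6.637×10¹¹ / 5.696.

q ≈ 6610 W/m²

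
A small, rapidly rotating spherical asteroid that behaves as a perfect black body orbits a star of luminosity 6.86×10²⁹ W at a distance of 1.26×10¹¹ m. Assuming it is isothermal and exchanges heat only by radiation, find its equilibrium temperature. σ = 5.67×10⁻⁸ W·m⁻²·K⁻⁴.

T ≈ 1970 K

First find the stellar flux at distance d: S = L/(4πd²) = 6.86×10²⁹/(4π·(1.26×10¹¹)²) = 3.439×10⁶ W/m².
For an isothermal sphere, absorbed (1−a)S·πr² = emitted σ·4πr²·T⁴, so T⁴ = (1−a)S/(4σ).
T⁴ = 1.00·3.439×10⁶/(4·5.67×10⁻⁸) = 1.516×10¹³ K⁴.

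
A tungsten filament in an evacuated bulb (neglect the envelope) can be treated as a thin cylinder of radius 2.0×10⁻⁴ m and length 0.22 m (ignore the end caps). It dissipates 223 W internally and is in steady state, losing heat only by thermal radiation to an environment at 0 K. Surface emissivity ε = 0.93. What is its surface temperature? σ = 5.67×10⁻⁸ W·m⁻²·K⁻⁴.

Steady state: internal power = radiated power, P = εσA T⁴.
Radiating area A = 2πrL = 2.765×10⁻⁴ m².
T⁴ = P/(εσA) = 223/(0.93·5.67×10⁻⁸·2.765×10⁻⁴) = 1.530×10¹³ K⁴.
T = (1.530×10¹³)^(1/4).

T ≈ 1980 K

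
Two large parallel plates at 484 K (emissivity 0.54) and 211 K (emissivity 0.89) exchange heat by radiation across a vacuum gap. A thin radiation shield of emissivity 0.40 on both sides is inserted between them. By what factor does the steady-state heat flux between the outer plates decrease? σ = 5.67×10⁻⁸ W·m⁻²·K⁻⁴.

Without shield: q₀ = σΔ(T⁴)/(1/ε₁+1/ε₂−1) with denominator 1.975.
With shield the two gaps are in series; the resistances add: (1/ε₁+1/ε_s−1)+(1/ε_s+1/ε₂−1) = 3.352+2.624 = 5.975.
Heat-flux ratio q₀/q = 5.975/1.975.

factor ≈ 3.02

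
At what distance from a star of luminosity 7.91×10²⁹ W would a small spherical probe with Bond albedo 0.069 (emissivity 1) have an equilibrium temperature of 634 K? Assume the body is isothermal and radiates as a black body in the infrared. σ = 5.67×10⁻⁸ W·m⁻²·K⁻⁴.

d ≈ 1.26×10¹² m

For an isothermal black-emitting sphere, (1−a)S·πr² = σ·4πr²·T⁴ ⇒ S = 4σT⁴/(1−a).
S = 4·5.67×10⁻⁸·(634)⁴/0.931 = 39360 W/m².
Flux falls as S = L/(4πd²), so d = √(L/(4πS)) = √(7.91×10²⁹/(4π·39360)).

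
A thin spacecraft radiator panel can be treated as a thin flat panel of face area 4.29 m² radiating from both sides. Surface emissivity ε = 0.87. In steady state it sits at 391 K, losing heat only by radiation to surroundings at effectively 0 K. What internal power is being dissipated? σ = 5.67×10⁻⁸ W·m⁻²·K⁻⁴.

Steady state: P = εσA T⁴.
A = 2·4.29 = 8.580 m²; T⁴ = (391)⁴ = 2.337×10¹⁰ K⁴.
P = 0.87 × 5.67×10⁻⁸ × 8.580 × 2.337×10¹⁰.

P ≈ 9890 W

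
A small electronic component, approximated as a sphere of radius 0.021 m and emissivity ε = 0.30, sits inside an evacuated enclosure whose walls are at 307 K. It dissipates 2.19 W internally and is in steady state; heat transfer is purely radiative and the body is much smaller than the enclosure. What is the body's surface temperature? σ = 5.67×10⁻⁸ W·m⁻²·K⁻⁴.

For a small grey body in a large enclosure, net radiated power = εσA(T⁴ − T_w⁴).
Steady state: P = εσA(T⁴ − T_w⁴) with A = 4πr² = 0.005542 m².
T⁴ = P/(εσA) + T_w⁴ = 2.19/(0.30·5.67×10⁻⁸·0.005542) + (307)⁴
    = 2.323×10¹⁰ + 8.883×10⁹ = 3.212×10¹⁰ K⁴.

T ≈ 423 K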